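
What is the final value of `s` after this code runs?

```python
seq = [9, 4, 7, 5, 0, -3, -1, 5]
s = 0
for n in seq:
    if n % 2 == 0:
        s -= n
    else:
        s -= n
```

n=9: not even, s = 0-9 = -9
n=4: even, s = (-9)-4 = -13
n=7: not even, s = (-13)-7 = -20
n=5: not even, s = (-20)-5 = -25
n=0: even, s = (-25)-0 = -25
n=-3: not even, s = (-25)-(-3) = -22
n=-1: not even, s = (-22)-(-1) = -21
n=5: not even, s = (-21)-5 = -26

-26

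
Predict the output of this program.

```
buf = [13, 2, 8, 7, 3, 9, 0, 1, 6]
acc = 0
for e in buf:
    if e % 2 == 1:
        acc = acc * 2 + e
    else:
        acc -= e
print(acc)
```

129

e=13: odd, acc = 0*2+13 = 13
e=2: not odd, acc = 13-2 = 11
e=8: not odd, acc = 11-8 = 3
e=7: odd, acc = 3*2+7 = 13
e=3: odd, acc = 13*2+3 = 29
e=9: odd, acc = 29*2+9 = 67
e=0: not odd, acc = 67-0 = 67
e=1: odd, acc = 67*2+1 = 135
e=6: not odd, acc = 135-6 = 129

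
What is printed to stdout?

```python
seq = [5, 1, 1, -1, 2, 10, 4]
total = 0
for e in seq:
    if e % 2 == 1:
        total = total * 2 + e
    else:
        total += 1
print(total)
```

48

e=5: odd, total = 0*2+5 = 5
e=1: odd, total = 5*2+1 = 11
e=1: odd, total = 11*2+1 = 23
e=-1: odd, total = 23*2+(-1) = 45
e=2: not odd, total = 45+1 = 46
e=10: not odd, total = 46+1 = 47
e=4: not odd, total = 47+1 = 48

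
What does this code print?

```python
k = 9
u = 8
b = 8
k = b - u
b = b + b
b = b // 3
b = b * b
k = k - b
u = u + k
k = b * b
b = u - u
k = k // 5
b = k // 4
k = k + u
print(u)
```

-17

k = 8-8 = 0
b = 8+8 = 16
b = 16//3 = 5
b = 5*5 = 25
k = 0-25 = -25
u = 8+(-25) = -17
k = 25*25 = 625
b = (-17)-(-17) = 0
k = 625//5 = 125
b = 125//4 = 31
k = 125+(-17) = 108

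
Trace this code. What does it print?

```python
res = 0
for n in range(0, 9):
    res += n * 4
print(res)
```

n=0: res = 0+0*4 = 0
n=1: res = 0+1*4 = 4
n=2: res = 4+2*4 = 12
n=3: res = 12+3*4 = 24
n=4: res = 24+4*4 = 40
n=5: res = 40+5*4 = 60
n=6: res = 60+6*4 = 84
n=7: res = 84+7*4 = 112
n=8: res = 112+8*4 = 144

144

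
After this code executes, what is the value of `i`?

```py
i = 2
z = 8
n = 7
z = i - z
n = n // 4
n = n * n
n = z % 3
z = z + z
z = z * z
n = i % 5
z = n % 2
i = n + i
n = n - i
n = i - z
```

4

z = 2-8 = -6
n = 7//4 = 1
n = 1*1 = 1
n = (-6)%3 = 0
z = (-6)+(-6) = -12
z = (-12)*(-12) = 144
n = 2%5 = 2
z = 2%2 = 0
i = 2+2 = 4
n = 2-4 = -2
n = 4-0 = 4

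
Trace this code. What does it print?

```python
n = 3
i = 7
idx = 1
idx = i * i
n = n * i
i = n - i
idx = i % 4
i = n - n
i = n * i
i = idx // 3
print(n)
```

idx = 7*7 = 49
n = 3*7 = 21
i = 21-7 = 14
idx = 14%4 = 2
i = 21-21 = 0
i = 21*0 = 0
i = 2//3 = 0

21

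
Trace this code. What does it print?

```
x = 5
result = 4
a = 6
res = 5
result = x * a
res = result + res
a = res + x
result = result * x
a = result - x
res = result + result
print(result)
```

result = 5*6 = 30
res = 30+5 = 35
a = 35+5 = 40
result = 30*5 = 150
a = 150-5 = 145
res = 150+150 = 300

150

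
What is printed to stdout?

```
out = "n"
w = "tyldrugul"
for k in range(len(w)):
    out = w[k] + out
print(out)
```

lugurdlytn

k=0: prepend 't' → 'tn'
k=1: prepend 'y' → 'ytn'
k=2: prepend 'l' → 'lytn'
k=3: prepend 'd' → 'dlytn'
k=4: prepend 'r' → 'rdlytn'
k=5: prepend 'u' → 'urdlytn'
k=6: prepend 'g' → 'gurdlytn'
k=7: prepend 'u' → 'ugurdlytn'
k=8: prepend 'l' → 'lugurdlytn'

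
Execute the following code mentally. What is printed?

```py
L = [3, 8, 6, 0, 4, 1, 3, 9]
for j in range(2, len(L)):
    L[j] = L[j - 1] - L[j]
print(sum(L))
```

j=2: L[2] = 8-6 = 2 → [3, 8, 2, 0, 4, 1, 3, 9]
j=3: L[3] = 2-0 = 2 → [3, 8, 2, 2, 4, 1, 3, 9]
j=4: L[4] = 2-4 = -2 → [3, 8, 2, 2, -2, 1, 3, 9]
j=5: L[5] = (-2)-1 = -3 → [3, 8, 2, 2, -2, -3, 3, 9]
j=6: L[6] = (-3)-3 = -6 → [3, 8, 2, 2, -2, -3, -6, 9]
j=7: L[7] = (-6)-9 = -15 → [3, 8, 2, 2, -2, -3, -6, -15]
sum = -11

-11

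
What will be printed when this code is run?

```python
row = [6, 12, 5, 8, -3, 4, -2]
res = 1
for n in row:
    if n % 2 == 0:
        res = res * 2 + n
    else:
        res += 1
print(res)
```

n=6: even, res = 1*2+6 = 8
n=12: even, res = 8*2+12 = 28
n=5: not even, res = 28+1 = 29
n=8: even, res = 29*2+8 = 66
n=-3: not even, res = 66+1 = 67
n=4: even, res = 67*2+4 = 138
n=-2: even, res = 138*2+(-2) = 274

274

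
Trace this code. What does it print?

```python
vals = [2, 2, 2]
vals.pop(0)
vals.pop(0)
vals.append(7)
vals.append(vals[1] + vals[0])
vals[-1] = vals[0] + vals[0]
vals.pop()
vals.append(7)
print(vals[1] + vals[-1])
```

pop(0) removes 2 → [2, 2]
pop(0) removes 2 → [2]
append 7 → [2, 7]
append vals[1]+vals[0] = 7+2 = 9 → [2, 7, 9]
vals[-1] = vals[0]+vals[0] = 2+2 = 4 → [2, 7, 4]
pop() removes 4 → [2, 7]
append 7 → [2, 7, 7]
vals[1]+vals[-1] = 7+7 = 14

14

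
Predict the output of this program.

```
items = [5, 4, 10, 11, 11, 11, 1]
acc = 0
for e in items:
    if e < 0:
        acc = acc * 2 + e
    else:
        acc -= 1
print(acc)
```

e=5: not <0, acc = 0-1 = -1
e=4: not <0, acc = (-1)-1 = -2
e=10: not <0, acc = (-2)-1 = -3
e=11: not <0, acc = (-3)-1 = -4
e=11: not <0, acc = (-4)-1 = -5
e=11: not <0, acc = (-5)-1 = -6
e=1: not <0, acc = (-6)-1 = -7

-7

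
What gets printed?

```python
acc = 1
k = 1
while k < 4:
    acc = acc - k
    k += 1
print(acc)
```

-5

k=1: acc = 1-1 = 0
k=2: acc = 0-2 = -2
k=3: acc = (-2)-3 = -5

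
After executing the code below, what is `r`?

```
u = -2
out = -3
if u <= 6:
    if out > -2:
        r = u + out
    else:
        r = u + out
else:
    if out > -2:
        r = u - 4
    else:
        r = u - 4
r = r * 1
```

-5

u=-2, out=-3
u <= 6 is True; out > -2 is False
→ r = u + out = -5
r = (-5)*1 = -5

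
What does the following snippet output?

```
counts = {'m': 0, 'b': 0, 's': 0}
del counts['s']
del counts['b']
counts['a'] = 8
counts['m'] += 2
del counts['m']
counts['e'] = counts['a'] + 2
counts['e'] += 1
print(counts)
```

{'a': 8, 'e': 11}

del 's' → {'m': 0, 'b': 0}
del 'b' → {'m': 0}
counts['a'] = 8 → {'m': 0, 'a': 8}
counts['m'] = 0+2 = 2 → {'m': 2, 'a': 8}
del 'm' → {'a': 8}
counts['e'] = counts['a']+2 = 10 → {'a': 8, 'e': 10}
counts['e'] = 10+1 = 11 → {'a': 8, 'e': 11}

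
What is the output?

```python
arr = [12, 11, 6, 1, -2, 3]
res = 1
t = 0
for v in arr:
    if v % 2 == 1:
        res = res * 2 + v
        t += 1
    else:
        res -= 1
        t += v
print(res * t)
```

817

v=12: not odd, res = 1-1 = 0; t=12
v=11: odd, res = 0*2+11 = 11; t=13
v=6: not odd, res = 11-1 = 10; t=19
v=1: odd, res = 10*2+1 = 21; t=20
v=-2: not odd, res = 21-1 = 20; t=18
v=3: odd, res = 20*2+3 = 43; t=19
res*t = 43*19 = 817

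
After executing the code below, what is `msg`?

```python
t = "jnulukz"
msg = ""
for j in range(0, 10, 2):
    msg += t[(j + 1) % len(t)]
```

j=0: add t[1]='n' → 'n'
j=2: add t[3]='l' → 'nl'
j=4: add t[5]='k' → 'nlk'
j=6: add t[0]='j' → 'nlkj'
j=8: add t[2]='u' → 'nlkju'

'nlkju'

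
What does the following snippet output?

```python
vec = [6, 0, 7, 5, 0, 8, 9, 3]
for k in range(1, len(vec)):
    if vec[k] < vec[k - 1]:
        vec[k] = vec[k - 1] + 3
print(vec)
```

[6, 9, 12, 15, 18, 21, 24, 27]

k=1: 0<6, vec[1] = 6+3 = 9 → [6, 9, 7, 5, 0, 8, 9, 3]
k=2: 7<9, vec[2] = 9+3 = 12 → [6, 9, 12, 5, 0, 8, 9, 3]
k=3: 5<12, vec[3] = 12+3 = 15 → [6, 9, 12, 15, 0, 8, 9, 3]
k=4: 0<15, vec[4] = 15+3 = 18 → [6, 9, 12, 15, 18, 8, 9, 3]
k=5: 8<18, vec[5] = 18+3 = 21 → [6, 9, 12, 15, 18, 21, 9, 3]
k=6: 9<21, vec[6] = 21+3 = 24 → [6, 9, 12, 15, 18, 21, 24, 3]
k=7: 3<24, vec[7] = 24+3 = 27 → [6, 9, 12, 15, 18, 21, 24, 27]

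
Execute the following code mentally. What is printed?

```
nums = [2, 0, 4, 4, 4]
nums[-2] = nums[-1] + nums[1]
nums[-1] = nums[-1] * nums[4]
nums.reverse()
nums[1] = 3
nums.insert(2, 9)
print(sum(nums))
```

nums[-2] = nums[-1]+nums[1] = 4+0 = 4 → [2, 0, 4, 4, 4]
nums[-1] = nums[-1]*nums[4] = 4*4 = 16 → [2, 0, 4, 4, 16]
reverse → [16, 4, 4, 0, 2]
nums[1] = 3 → [16, 3, 4, 0, 2]
insert 9 at 2 → [16, 3, 9, 4, 0, 2]
sum = 34

34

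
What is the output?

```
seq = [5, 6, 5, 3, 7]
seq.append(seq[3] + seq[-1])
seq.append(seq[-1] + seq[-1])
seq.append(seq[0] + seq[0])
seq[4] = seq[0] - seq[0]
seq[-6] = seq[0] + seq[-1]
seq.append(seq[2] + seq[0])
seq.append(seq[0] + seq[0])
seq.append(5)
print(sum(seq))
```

append seq[3]+seq[-1] = 3+7 = 10 → [5, 6, 5, 3, 7, 10]
append seq[-1]+seq[-1] = 10+10 = 20 → [5, 6, 5, 3, 7, 10, 20]
append seq[0]+seq[0] = 5+5 = 10 → [5, 6, 5, 3, 7, 10, 20, 10]
seq[4] = seq[0]-seq[0] = 5-5 = 0 → [5, 6, 5, 3, 0, 10, 20, 10]
seq[-6] = seq[0]+seq[-1] = 5+10 = 15 → [5, 6, 15, 3, 0, 10, 20, 10]
append seq[2]+seq[0] = 15+5 = 20 → [5, 6, 15, 3, 0, 10, 20, 10, 20]
append seq[0]+seq[0] = 5+5 = 10 → [5, 6, 15, 3, 0, 10, 20, 10, 20, 10]
append 5 → [5, 6, 15, 3, 0, 10, 20, 10, 20, 10, 5]
sum = 104

104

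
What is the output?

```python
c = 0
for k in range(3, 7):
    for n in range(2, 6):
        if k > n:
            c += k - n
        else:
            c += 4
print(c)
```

k=3,n=2: 3>2, c = 0+1 = 1
k=3,n=3: not 3>3, c = 1+4 = 5
k=3,n=4: not 3>4, c = 5+4 = 9
k=3,n=5: not 3>5, c = 9+4 = 13
k=4,n=2: 4>2, c = 13+2 = 15
k=4,n=3: 4>3, c = 15+1 = 16
k=4,n=4: not 4>4, c = 16+4 = 20
k=4,n=5: not 4>5, c = 20+4 = 24
k=5,n=2: 5>2, c = 24+3 = 27
k=5,n=3: 5>3, c = 27+2 = 29
k=5,n=4: 5>4, c = 29+1 = 30
k=5,n=5: not 5>5, c = 30+4 = 34
k=6,n=2: 6>2, c = 34+4 = 38
k=6,n=3: 6>3, c = 38+3 = 41
k=6,n=4: 6>4, c = 41+2 = 43
k=6,n=5: 6>5, c = 43+1 = 44

44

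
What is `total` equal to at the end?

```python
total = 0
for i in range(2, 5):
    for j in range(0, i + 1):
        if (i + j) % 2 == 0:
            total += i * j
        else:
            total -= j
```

33

i=2,j=0: even sum, total = 0+0 = 0
i=2,j=1: odd sum, total = 0-1 = -1
i=2,j=2: even sum, total = (-1)+4 = 3
i=3,j=0: odd sum, total = 3-0 = 3
i=3,j=1: even sum, total = 3+3 = 6
i=3,j=2: odd sum, total = 6-2 = 4
i=3,j=3: even sum, total = 4+9 = 13
i=4,j=0: even sum, total = 13+0 = 13
i=4,j=1: odd sum, total = 13-1 = 12
i=4,j=2: even sum, total = 12+8 = 20
i=4,j=3: odd sum, total = 20-3 = 17
i=4,j=4: even sum, total = 17+16 = 33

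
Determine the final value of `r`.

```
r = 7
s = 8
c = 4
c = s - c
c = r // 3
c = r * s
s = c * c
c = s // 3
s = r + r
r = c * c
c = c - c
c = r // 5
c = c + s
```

1092025

c = 8-4 = 4
c = 7//3 = 2
c = 7*8 = 56
s = 56*56 = 3136
c = 3136//3 = 1045
s = 7+7 = 14
r = 1045*1045 = 1092025
c = 1045-1045 = 0
c = 1092025//5 = 218405
c = 218405+14 = 218419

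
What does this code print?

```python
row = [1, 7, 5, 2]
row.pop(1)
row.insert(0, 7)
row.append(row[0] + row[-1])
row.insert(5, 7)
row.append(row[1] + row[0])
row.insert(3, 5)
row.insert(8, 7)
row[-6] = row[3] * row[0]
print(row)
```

[7, 1, 5, 35, 2, 9, 7, 8, 7]

pop(1) removes 7 → [1, 5, 2]
insert 7 at 0 → [7, 1, 5, 2]
append row[0]+row[-1] = 7+2 = 9 → [7, 1, 5, 2, 9]
insert 7 at 5 → [7, 1, 5, 2, 9, 7]
append row[1]+row[0] = 1+7 = 8 → [7, 1, 5, 2, 9, 7, 8]
insert 5 at 3 → [7, 1, 5, 5, 2, 9, 7, 8]
insert 7 at 8 → [7, 1, 5, 5, 2, 9, 7, 8, 7]
row[-6] = row[3]*row[0] = 5*7 = 35 → [7, 1, 5, 35, 2, 9, 7, 8, 7]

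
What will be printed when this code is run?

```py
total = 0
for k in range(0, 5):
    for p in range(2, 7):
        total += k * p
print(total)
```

k=0,p=2: total = 0+0 = 0
k=0,p=3: total = 0+0 = 0
k=0,p=4: total = 0+0 = 0
k=0,p=5: total = 0+0 = 0
k=0,p=6: total = 0+0 = 0
k=1,p=2: total = 0+2 = 2
k=1,p=3: total = 2+3 = 5
k=1,p=4: total = 5+4 = 9
k=1,p=5: total = 9+5 = 14
k=1,p=6: total = 14+6 = 20
k=2,p=2: total = 20+4 = 24
k=2,p=3: total = 24+6 = 30
k=2,p=4: total = 30+8 = 38
k=2,p=5: total = 38+10 = 48
k=2,p=6: total = 48+12 = 60
k=3,p=2: total = 60+6 = 66
k=3,p=3: total = 66+9 = 75
k=3,p=4: total = 75+12 = 87
k=3,p=5: total = 87+15 = 102
k=3,p=6: total = 102+18 = 120
k=4,p=2: total = 120+8 = 128
k=4,p=3: total = 128+12 = 140
k=4,p=4: total = 140+16 = 156
k=4,p=5: total = 156+20 = 176
k=4,p=6: total = 176+24 = 200

200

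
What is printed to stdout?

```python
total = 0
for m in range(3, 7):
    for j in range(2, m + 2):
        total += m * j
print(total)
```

345

m=3,j=2: total = 0+6 = 6
m=3,j=3: total = 6+9 = 15
m=3,j=4: total = 15+12 = 27
m=4,j=2: total = 27+8 = 35
m=4,j=3: total = 35+12 = 47
m=4,j=4: total = 47+16 = 63
m=4,j=5: total = 63+20 = 83
m=5,j=2: total = 83+10 = 93
m=5,j=3: total = 93+15 = 108
m=5,j=4: total = 108+20 = 128
m=5,j=5: total = 128+25 = 153
m=5,j=6: total = 153+30 = 183
m=6,j=2: total = 183+12 = 195
m=6,j=3: total = 195+18 = 213
m=6,j=4: total = 213+24 = 237
m=6,j=5: total = 237+30 = 267
m=6,j=6: total = 267+36 = 303
m=6,j=7: total = 303+42 = 345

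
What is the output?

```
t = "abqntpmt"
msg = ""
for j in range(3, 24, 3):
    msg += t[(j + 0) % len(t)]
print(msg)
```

j=3: add t[3]='n' → 'n'
j=6: add t[6]='m' → 'nm'
j=9: add t[1]='b' → 'nmb'
j=12: add t[4]='t' → 'nmbt'
j=15: add t[7]='t' → 'nmbtt'
j=18: add t[2]='q' → 'nmbttq'
j=21: add t[5]='p' → 'nmbttqp'

nmbttqp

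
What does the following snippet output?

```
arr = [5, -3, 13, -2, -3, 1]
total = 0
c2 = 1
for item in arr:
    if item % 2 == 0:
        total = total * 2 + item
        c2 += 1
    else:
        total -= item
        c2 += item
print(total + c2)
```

item=5: not even, total = 0-5 = -5; c2=6
item=-3: not even, total = (-5)-(-3) = -2; c2=3
item=13: not even, total = (-2)-13 = -15; c2=16
item=-2: even, total = (-15)*2+(-2) = -32; c2=17
item=-3: not even, total = (-32)-(-3) = -29; c2=14
item=1: not even, total = (-29)-1 = -30; c2=15
total+c2 = (-30)+15 = -15

-15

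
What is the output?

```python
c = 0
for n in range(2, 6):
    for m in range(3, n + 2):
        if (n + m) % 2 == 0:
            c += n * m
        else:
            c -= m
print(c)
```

n=2,m=3: odd sum, c = 0-3 = -3
n=3,m=3: even sum, c = (-3)+9 = 6
n=3,m=4: odd sum, c = 6-4 = 2
n=4,m=3: odd sum, c = 2-3 = -1
n=4,m=4: even sum, c = (-1)+16 = 15
n=4,m=5: odd sum, c = 15-5 = 10
n=5,m=3: even sum, c = 10+15 = 25
n=5,m=4: odd sum, c = 25-4 = 21
n=5,m=5: even sum, c = 21+25 = 46
n=5,m=6: odd sum, c = 46-6 = 40

40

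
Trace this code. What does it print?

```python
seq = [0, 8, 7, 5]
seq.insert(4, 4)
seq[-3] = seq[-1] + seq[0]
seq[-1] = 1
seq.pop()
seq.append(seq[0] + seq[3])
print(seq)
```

insert 4 at 4 → [0, 8, 7, 5, 4]
seq[-3] = seq[-1]+seq[0] = 4+0 = 4 → [0, 8, 4, 5, 4]
seq[-1] = 1 → [0, 8, 4, 5, 1]
pop() removes 1 → [0, 8, 4, 5]
append seq[0]+seq[3] = 0+5 = 5 → [0, 8, 4, 5, 5]

[0, 8, 4, 5, 5]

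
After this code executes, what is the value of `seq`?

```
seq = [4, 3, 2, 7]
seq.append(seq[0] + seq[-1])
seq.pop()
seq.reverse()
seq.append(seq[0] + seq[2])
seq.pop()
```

append seq[0]+seq[-1] = 4+7 = 11 → [4, 3, 2, 7, 11]
pop() removes 11 → [4, 3, 2, 7]
reverse → [7, 2, 3, 4]
append seq[0]+seq[2] = 7+3 = 10 → [7, 2, 3, 4, 10]
pop() removes 10 → [7, 2, 3, 4]

[7, 2, 3, 4]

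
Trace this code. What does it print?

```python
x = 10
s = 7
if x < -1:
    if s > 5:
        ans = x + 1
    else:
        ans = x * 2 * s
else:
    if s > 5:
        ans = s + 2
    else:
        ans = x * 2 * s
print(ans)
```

x=10, s=7
x < -1 is False; s > 5 is True
→ ans = s + 2 = 9

9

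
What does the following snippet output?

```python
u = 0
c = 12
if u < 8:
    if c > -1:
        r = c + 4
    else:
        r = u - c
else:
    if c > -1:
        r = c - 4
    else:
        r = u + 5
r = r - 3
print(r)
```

u=0, c=12
u < 8 is True; c > -1 is True
→ r = c + 4 = 16
r = 16-3 = 13

13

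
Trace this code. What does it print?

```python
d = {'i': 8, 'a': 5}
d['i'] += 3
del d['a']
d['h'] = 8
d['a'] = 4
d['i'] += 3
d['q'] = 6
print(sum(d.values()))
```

d['i'] = 8+3 = 11 → {'i': 11, 'a': 5}
del 'a' → {'i': 11}
d['h'] = 8 → {'i': 11, 'h': 8}
d['a'] = 4 → {'i': 11, 'h': 8, 'a': 4}
d['i'] = 11+3 = 14 → {'i': 14, 'h': 8, 'a': 4}
d['q'] = 6 → {'i': 14, 'h': 8, 'a': 4, 'q': 6}
sum of values = 32

32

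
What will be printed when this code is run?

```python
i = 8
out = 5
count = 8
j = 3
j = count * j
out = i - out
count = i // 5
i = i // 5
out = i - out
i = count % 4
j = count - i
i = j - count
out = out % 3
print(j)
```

j = 8*3 = 24
out = 8-5 = 3
count = 8//5 = 1
i = 8//5 = 1
out = 1-3 = -2
i = 1%4 = 1
j = 1-1 = 0
i = 0-1 = -1
out = (-2)%3 = 1

0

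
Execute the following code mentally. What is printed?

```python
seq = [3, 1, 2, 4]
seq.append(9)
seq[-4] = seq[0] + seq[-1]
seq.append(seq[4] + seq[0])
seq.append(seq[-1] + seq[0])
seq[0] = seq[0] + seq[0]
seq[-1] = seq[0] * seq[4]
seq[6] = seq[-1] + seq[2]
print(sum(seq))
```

101

append 9 → [3, 1, 2, 4, 9]
seq[-4] = seq[0]+seq[-1] = 3+9 = 12 → [3, 12, 2, 4, 9]
append seq[4]+seq[0] = 9+3 = 12 → [3, 12, 2, 4, 9, 12]
append seq[-1]+seq[0] = 12+3 = 15 → [3, 12, 2, 4, 9, 12, 15]
seq[0] = seq[0]+seq[0] = 3+3 = 6 → [6, 12, 2, 4, 9, 12, 15]
seq[-1] = seq[0]*seq[4] = 6*9 = 54 → [6, 12, 2, 4, 9, 12, 54]
seq[6] = seq[-1]+seq[2] = 54+2 = 56 → [6, 12, 2, 4, 9, 12, 56]
sum = 101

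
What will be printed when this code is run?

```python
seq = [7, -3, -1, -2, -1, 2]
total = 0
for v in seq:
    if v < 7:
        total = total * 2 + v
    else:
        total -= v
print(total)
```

-288

v=7: not <7, total = 0-7 = -7
v=-3: <7, total = (-7)*2+(-3) = -17
v=-1: <7, total = (-17)*2+(-1) = -35
v=-2: <7, total = (-35)*2+(-2) = -72
v=-1: <7, total = (-72)*2+(-1) = -145
v=2: <7, total = (-145)*2+2 = -288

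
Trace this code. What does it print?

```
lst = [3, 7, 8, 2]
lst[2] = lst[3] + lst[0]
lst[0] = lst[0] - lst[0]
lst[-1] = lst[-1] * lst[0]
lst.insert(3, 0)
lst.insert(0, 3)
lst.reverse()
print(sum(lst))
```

lst[2] = lst[3]+lst[0] = 2+3 = 5 → [3, 7, 5, 2]
lst[0] = lst[0]-lst[0] = 3-3 = 0 → [0, 7, 5, 2]
lst[-1] = lst[-1]*lst[0] = 2*0 = 0 → [0, 7, 5, 0]
insert 0 at 3 → [0, 7, 5, 0, 0]
insert 3 at 0 → [3, 0, 7, 5, 0, 0]
reverse → [0, 0, 5, 7, 0, 3]
sum = 15

15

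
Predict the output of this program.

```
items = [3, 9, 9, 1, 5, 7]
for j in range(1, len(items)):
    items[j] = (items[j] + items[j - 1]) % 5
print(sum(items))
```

j=1: items[1] = (9+3)%5 = 2 → [3, 2, 9, 1, 5, 7]
j=2: items[2] = (9+2)%5 = 1 → [3, 2, 1, 1, 5, 7]
j=3: items[3] = (1+1)%5 = 2 → [3, 2, 1, 2, 5, 7]
j=4: items[4] = (5+2)%5 = 2 → [3, 2, 1, 2, 2, 7]
j=5: items[5] = (7+2)%5 = 4 → [3, 2, 1, 2, 2, 4]
sum = 14

14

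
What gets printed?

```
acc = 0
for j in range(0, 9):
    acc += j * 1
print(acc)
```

36

j=0: acc = 0+0*1 = 0
j=1: acc = 0+1*1 = 1
j=2: acc = 1+2*1 = 3
j=3: acc = 3+3*1 = 6
j=4: acc = 6+4*1 = 10
j=5: acc = 10+5*1 = 15
j=6: acc = 15+6*1 = 21
j=7: acc = 21+7*1 = 28
j=8: acc = 28+8*1 = 36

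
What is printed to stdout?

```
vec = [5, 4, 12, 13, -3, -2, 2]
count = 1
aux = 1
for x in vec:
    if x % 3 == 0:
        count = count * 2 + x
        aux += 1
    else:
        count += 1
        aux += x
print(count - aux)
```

x=5: not %3==0, count = 1+1 = 2; aux=6
x=4: not %3==0, count = 2+1 = 3; aux=10
x=12: %3==0, count = 3*2+12 = 18; aux=11
x=13: not %3==0, count = 18+1 = 19; aux=24
x=-3: %3==0, count = 19*2+(-3) = 35; aux=25
x=-2: not %3==0, count = 35+1 = 36; aux=23
x=2: not %3==0, count = 36+1 = 37; aux=25
count-aux = 37-25 = 12

12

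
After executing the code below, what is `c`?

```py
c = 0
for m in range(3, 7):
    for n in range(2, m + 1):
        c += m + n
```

m=3,n=2: c = 0+5 = 5
m=3,n=3: c = 5+6 = 11
m=4,n=2: c = 11+6 = 17
m=4,n=3: c = 17+7 = 24
m=4,n=4: c = 24+8 = 32
m=5,n=2: c = 32+7 = 39
m=5,n=3: c = 39+8 = 47
m=5,n=4: c = 47+9 = 56
m=5,n=5: c = 56+10 = 66
m=6,n=2: c = 66+8 = 74
m=6,n=3: c = 74+9 = 83
m=6,n=4: c = 83+10 = 93
m=6,n=5: c = 93+11 = 104
m=6,n=6: c = 104+12 = 116

116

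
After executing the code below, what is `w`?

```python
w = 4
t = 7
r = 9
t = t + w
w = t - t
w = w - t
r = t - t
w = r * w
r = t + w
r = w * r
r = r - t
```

t = 7+4 = 11
w = 11-11 = 0
w = 0-11 = -11
r = 11-11 = 0
w = 0*(-11) = 0
r = 11+0 = 11
r = 0*11 = 0
r = 0-11 = -11

0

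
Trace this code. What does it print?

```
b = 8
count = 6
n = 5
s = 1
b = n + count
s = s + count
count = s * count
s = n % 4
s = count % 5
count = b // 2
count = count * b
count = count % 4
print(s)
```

2

b = 5+6 = 11
s = 1+6 = 7
count = 7*6 = 42
s = 5%4 = 1
s = 42%5 = 2
count = 11//2 = 5
count = 5*11 = 55
count = 55%4 = 3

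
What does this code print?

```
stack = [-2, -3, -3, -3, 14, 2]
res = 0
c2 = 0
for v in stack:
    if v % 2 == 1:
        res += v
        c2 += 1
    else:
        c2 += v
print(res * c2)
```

v=-2: not odd; c2=-2
v=-3: odd, res = 0+(-3) = -3; c2=-1
v=-3: odd, res = (-3)+(-3) = -6; c2=0
v=-3: odd, res = (-6)+(-3) = -9; c2=1
v=14: not odd; c2=15
v=2: not odd; c2=17
res*c2 = (-9)*17 = -153

-153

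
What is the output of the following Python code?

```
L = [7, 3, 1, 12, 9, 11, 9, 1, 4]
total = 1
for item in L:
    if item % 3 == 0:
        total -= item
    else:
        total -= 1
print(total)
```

-37

item=7: not %3==0, total = 1-1 = 0
item=3: %3==0, total = 0-3 = -3
item=1: not %3==0, total = (-3)-1 = -4
item=12: %3==0, total = (-4)-12 = -16
item=9: %3==0, total = (-16)-9 = -25
item=11: not %3==0, total = (-25)-1 = -26
item=9: %3==0, total = (-26)-9 = -35
item=1: not %3==0, total = (-35)-1 = -36
item=4: not %3==0, total = (-36)-1 = -37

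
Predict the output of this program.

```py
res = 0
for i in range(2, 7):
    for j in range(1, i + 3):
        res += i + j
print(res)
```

i=2,j=1: res = 0+3 = 3
i=2,j=2: res = 3+4 = 7
i=2,j=3: res = 7+5 = 12
i=2,j=4: res = 12+6 = 18
i=3,j=1: res = 18+4 = 22
i=3,j=2: res = 22+5 = 27
i=3,j=3: res = 27+6 = 33
i=3,j=4: res = 33+7 = 40
i=3,j=5: res = 40+8 = 48
i=4,j=1: res = 48+5 = 53
i=4,j=2: res = 53+6 = 59
i=4,j=3: res = 59+7 = 66
i=4,j=4: res = 66+8 = 74
i=4,j=5: res = 74+9 = 83
i=4,j=6: res = 83+10 = 93
i=5,j=1: res = 93+6 = 99
i=5,j=2: res = 99+7 = 106
i=5,j=3: res = 106+8 = 114
i=5,j=4: res = 114+9 = 123
i=5,j=5: res = 123+10 = 133
i=5,j=6: res = 133+11 = 144
i=5,j=7: res = 144+12 = 156
i=6,j=1: res = 156+7 = 163
i=6,j=2: res = 163+8 = 171
i=6,j=3: res = 171+9 = 180
i=6,j=4: res = 180+10 = 190
i=6,j=5: res = 190+11 = 201
i=6,j=6: res = 201+12 = 213
i=6,j=7: res = 213+13 = 226
i=6,j=8: res = 226+14 = 240

240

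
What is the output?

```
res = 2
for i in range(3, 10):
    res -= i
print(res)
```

i=3: res = 2-3 = -1
i=4: res = (-1)-4 = -5
i=5: res = (-5)-5 = -10
i=6: res = (-10)-6 = -16
i=7: res = (-16)-7 = -23
i=8: res = (-23)-8 = -31
i=9: res = (-31)-9 = -40

-40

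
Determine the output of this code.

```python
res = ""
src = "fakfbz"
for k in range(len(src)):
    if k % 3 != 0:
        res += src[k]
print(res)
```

akbz

k=0: skip
k=1: add 'a' → 'a'
k=2: add 'k' → 'ak'
k=3: skip
k=4: add 'b' → 'akb'
k=5: add 'z' → 'akbz'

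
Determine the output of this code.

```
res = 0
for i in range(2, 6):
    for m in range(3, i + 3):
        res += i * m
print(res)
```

247

i=2,m=3: res = 0+6 = 6
i=2,m=4: res = 6+8 = 14
i=3,m=3: res = 14+9 = 23
i=3,m=4: res = 23+12 = 35
i=3,m=5: res = 35+15 = 50
i=4,m=3: res = 50+12 = 62
i=4,m=4: res = 62+16 = 78
i=4,m=5: res = 78+20 = 98
i=4,m=6: res = 98+24 = 122
i=5,m=3: res = 122+15 = 137
i=5,m=4: res = 137+20 = 157
i=5,m=5: res = 157+25 = 182
i=5,m=6: res = 182+30 = 212
i=5,m=7: res = 212+35 = 247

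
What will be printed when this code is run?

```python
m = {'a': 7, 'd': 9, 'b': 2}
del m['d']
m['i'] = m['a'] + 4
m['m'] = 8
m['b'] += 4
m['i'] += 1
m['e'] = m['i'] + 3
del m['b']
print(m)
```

del 'd' → {'a': 7, 'b': 2}
m['i'] = m['a']+4 = 11 → {'a': 7, 'b': 2, 'i': 11}
m['m'] = 8 → {'a': 7, 'b': 2, 'i': 11, 'm': 8}
m['b'] = 2+4 = 6 → {'a': 7, 'b': 6, 'i': 11, 'm': 8}
m['i'] = 11+1 = 12 → {'a': 7, 'b': 6, 'i': 12, 'm': 8}
m['e'] = m['i']+3 = 15 → {'a': 7, 'b': 6, 'i': 12, 'm': 8, 'e': 15}
del 'b' → {'a': 7, 'i': 12, 'm': 8, 'e': 15}

{'a': 7, 'i': 12, 'm': 8, 'e': 15}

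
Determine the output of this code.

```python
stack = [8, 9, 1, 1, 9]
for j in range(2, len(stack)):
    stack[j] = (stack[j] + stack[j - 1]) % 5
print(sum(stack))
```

j=2: stack[2] = (1+9)%5 = 0 → [8, 9, 0, 1, 9]
j=3: stack[3] = (1+0)%5 = 1 → [8, 9, 0, 1, 9]
j=4: stack[4] = (9+1)%5 = 0 → [8, 9, 0, 1, 0]
sum = 18

18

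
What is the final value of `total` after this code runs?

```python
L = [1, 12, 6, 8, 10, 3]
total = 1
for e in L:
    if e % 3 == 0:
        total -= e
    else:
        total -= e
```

e=1: not %3==0, total = 1-1 = 0
e=12: %3==0, total = 0-12 = -12
e=6: %3==0, total = (-12)-6 = -18
e=8: not %3==0, total = (-18)-8 = -26
e=10: not %3==0, total = (-26)-10 = -36
e=3: %3==0, total = (-36)-3 = -39

-39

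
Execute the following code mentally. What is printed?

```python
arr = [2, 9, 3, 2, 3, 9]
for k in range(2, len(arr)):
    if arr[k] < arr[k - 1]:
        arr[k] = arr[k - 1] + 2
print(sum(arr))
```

67

k=2: 3<9, arr[2] = 9+2 = 11 → [2, 9, 11, 2, 3, 9]
k=3: 2<11, arr[3] = 11+2 = 13 → [2, 9, 11, 13, 3, 9]
k=4: 3<13, arr[4] = 13+2 = 15 → [2, 9, 11, 13, 15, 9]
k=5: 9<15, arr[5] = 15+2 = 17 → [2, 9, 11, 13, 15, 17]
sum = 67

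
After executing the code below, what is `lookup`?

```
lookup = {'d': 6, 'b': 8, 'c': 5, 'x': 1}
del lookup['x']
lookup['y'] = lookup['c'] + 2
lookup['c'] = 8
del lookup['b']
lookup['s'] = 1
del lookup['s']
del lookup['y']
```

{'d': 6, 'c': 8}

del 'x' → {'d': 6, 'b': 8, 'c': 5}
lookup['y'] = lookup['c']+2 = 7 → {'d': 6, 'b': 8, 'c': 5, 'y': 7}
lookup['c'] = 8 → {'d': 6, 'b': 8, 'c': 8, 'y': 7}
del 'b' → {'d': 6, 'c': 8, 'y': 7}
lookup['s'] = 1 → {'d': 6, 'c': 8, 'y': 7, 's': 1}
del 's' → {'d': 6, 'c': 8, 'y': 7}
del 'y' → {'d': 6, 'c': 8}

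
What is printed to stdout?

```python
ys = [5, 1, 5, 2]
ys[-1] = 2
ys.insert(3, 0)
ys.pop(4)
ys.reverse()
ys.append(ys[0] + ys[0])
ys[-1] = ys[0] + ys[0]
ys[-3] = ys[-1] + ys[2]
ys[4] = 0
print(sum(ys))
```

ys[-1] = 2 → [5, 1, 5, 2]
insert 0 at 3 → [5, 1, 5, 0, 2]
pop(4) removes 2 → [5, 1, 5, 0]
reverse → [0, 5, 1, 5]
append ys[0]+ys[0] = 0+0 = 0 → [0, 5, 1, 5, 0]
ys[-1] = ys[0]+ys[0] = 0+0 = 0 → [0, 5, 1, 5, 0]
ys[-3] = ys[-1]+ys[2] = 0+1 = 1 → [0, 5, 1, 5, 0]
ys[4] = 0 → [0, 5, 1, 5, 0]
sum = 11

11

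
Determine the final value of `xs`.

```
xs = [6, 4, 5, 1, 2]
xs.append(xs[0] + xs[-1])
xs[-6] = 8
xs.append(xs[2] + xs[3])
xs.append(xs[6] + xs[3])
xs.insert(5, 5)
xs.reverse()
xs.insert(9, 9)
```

append xs[0]+xs[-1] = 6+2 = 8 → [6, 4, 5, 1, 2, 8]
xs[-6] = 8 → [8, 4, 5, 1, 2, 8]
append xs[2]+xs[3] = 5+1 = 6 → [8, 4, 5, 1, 2, 8, 6]
append xs[6]+xs[3] = 6+1 = 7 → [8, 4, 5, 1, 2, 8, 6, 7]
insert 5 at 5 → [8, 4, 5, 1, 2, 5, 8, 6, 7]
reverse → [7, 6, 8, 5, 2, 1, 5, 4, 8]
insert 9 at 9 → [7, 6, 8, 5, 2, 1, 5, 4, 8, 9]

[7, 6, 8, 5, 2, 1, 5, 4, 8, 9]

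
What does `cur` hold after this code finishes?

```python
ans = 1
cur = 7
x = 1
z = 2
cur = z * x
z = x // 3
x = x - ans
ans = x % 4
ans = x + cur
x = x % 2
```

cur = 2*1 = 2
z = 1//3 = 0
x = 1-1 = 0
ans = 0%4 = 0
ans = 0+2 = 2
x = 0%2 = 0

2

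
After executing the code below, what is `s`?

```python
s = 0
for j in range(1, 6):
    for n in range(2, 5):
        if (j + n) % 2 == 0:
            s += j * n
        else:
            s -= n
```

39

j=1,n=2: odd sum, s = 0-2 = -2
j=1,n=3: even sum, s = (-2)+3 = 1
j=1,n=4: odd sum, s = 1-4 = -3
j=2,n=2: even sum, s = (-3)+4 = 1
j=2,n=3: odd sum, s = 1-3 = -2
j=2,n=4: even sum, s = (-2)+8 = 6
j=3,n=2: odd sum, s = 6-2 = 4
j=3,n=3: even sum, s = 4+9 = 13
j=3,n=4: odd sum, s = 13-4 = 9
j=4,n=2: even sum, s = 9+8 = 17
j=4,n=3: odd sum, s = 17-3 = 14
j=4,n=4: even sum, s = 14+16 = 30
j=5,n=2: odd sum, s = 30-2 = 28
j=5,n=3: even sum, s = 28+15 = 43
j=5,n=4: odd sum, s = 43-4 = 39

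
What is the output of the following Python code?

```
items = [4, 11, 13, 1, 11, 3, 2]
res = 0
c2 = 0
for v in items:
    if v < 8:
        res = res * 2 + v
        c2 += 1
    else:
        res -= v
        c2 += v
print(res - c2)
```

v=4: <8, res = 0*2+4 = 4; c2=1
v=11: not <8, res = 4-11 = -7; c2=12
v=13: not <8, res = (-7)-13 = -20; c2=25
v=1: <8, res = (-20)*2+1 = -39; c2=26
v=11: not <8, res = (-39)-11 = -50; c2=37
v=3: <8, res = (-50)*2+3 = -97; c2=38
v=2: <8, res = (-97)*2+2 = -192; c2=39
res-c2 = (-192)-39 = -231

-231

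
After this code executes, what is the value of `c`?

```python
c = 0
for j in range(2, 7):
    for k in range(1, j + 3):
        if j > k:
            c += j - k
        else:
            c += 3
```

80

j=2,k=1: 2>1, c = 0+1 = 1
j=2,k=2: not 2>2, c = 1+3 = 4
j=2,k=3: not 2>3, c = 4+3 = 7
j=2,k=4: not 2>4, c = 7+3 = 10
j=3,k=1: 3>1, c = 10+2 = 12
j=3,k=2: 3>2, c = 12+1 = 13
j=3,k=3: not 3>3, c = 13+3 = 16
j=3,k=4: not 3>4, c = 16+3 = 19
j=3,k=5: not 3>5, c = 19+3 = 22
j=4,k=1: 4>1, c = 22+3 = 25
j=4,k=2: 4>2, c = 25+2 = 27
j=4,k=3: 4>3, c = 27+1 = 28
j=4,k=4: not 4>4, c = 28+3 = 31
j=4,k=5: not 4>5, c = 31+3 = 34
j=4,k=6: not 4>6, c = 34+3 = 37
j=5,k=1: 5>1, c = 37+4 = 41
j=5,k=2: 5>2, c = 41+3 = 44
j=5,k=3: 5>3, c = 44+2 = 46
j=5,k=4: 5>4, c = 46+1 = 47
j=5,k=5: not 5>5, c = 47+3 = 50
j=5,k=6: not 5>6, c = 50+3 = 53
j=5,k=7: not 5>7, c = 53+3 = 56
j=6,k=1: 6>1, c = 56+5 = 61
j=6,k=2: 6>2, c = 61+4 = 65
j=6,k=3: 6>3, c = 65+3 = 68
j=6,k=4: 6>4, c = 68+2 = 70
j=6,k=5: 6>5, c = 70+1 = 71
j=6,k=6: not 6>6, c = 71+3 = 74
j=6,k=7: not 6>7, c = 74+3 = 77
j=6,k=8: not 6>8, c = 77+3 = 80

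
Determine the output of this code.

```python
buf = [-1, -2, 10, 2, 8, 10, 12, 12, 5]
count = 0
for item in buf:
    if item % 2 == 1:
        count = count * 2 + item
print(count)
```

3

item=-1: odd, count = 0*2+(-1) = -1
item=-2: not odd
item=10: not odd
item=2: not odd
item=8: not odd
item=10: not odd
item=12: not odd
item=12: not odd
item=5: odd, count = (-1)*2+5 = 3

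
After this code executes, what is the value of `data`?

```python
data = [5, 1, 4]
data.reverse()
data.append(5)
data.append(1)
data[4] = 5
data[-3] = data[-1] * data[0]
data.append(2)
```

[4, 1, 20, 5, 5, 2]

reverse → [4, 1, 5]
append 5 → [4, 1, 5, 5]
append 1 → [4, 1, 5, 5, 1]
data[4] = 5 → [4, 1, 5, 5, 5]
data[-3] = data[-1]*data[0] = 5*4 = 20 → [4, 1, 20, 5, 5]
append 2 → [4, 1, 20, 5, 5, 2]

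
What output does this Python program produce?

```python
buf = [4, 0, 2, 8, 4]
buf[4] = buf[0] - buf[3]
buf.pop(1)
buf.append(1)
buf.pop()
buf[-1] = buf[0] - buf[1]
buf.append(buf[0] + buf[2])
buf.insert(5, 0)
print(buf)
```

[4, 2, 8, 2, 12, 0]

buf[4] = buf[0]-buf[3] = 4-8 = -4 → [4, 0, 2, 8, -4]
pop(1) removes 0 → [4, 2, 8, -4]
append 1 → [4, 2, 8, -4, 1]
pop() removes 1 → [4, 2, 8, -4]
buf[-1] = buf[0]-buf[1] = 4-2 = 2 → [4, 2, 8, 2]
append buf[0]+buf[2] = 4+8 = 12 → [4, 2, 8, 2, 12]
insert 0 at 5 → [4, 2, 8, 2, 12, 0]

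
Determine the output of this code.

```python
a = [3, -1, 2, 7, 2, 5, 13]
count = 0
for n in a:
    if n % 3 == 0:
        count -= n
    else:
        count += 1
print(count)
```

n=3: %3==0, count = 0-3 = -3
n=-1: not %3==0, count = (-3)+1 = -2
n=2: not %3==0, count = (-2)+1 = -1
n=7: not %3==0, count = (-1)+1 = 0
n=2: not %3==0, count = 0+1 = 1
n=5: not %3==0, count = 1+1 = 2
n=13: not %3==0, count = 2+1 = 3

3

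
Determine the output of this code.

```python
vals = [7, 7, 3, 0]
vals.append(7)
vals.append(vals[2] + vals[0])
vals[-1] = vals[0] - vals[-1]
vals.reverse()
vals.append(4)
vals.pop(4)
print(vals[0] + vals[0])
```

-6

append 7 → [7, 7, 3, 0, 7]
append vals[2]+vals[0] = 3+7 = 10 → [7, 7, 3, 0, 7, 10]
vals[-1] = vals[0]-vals[-1] = 7-10 = -3 → [7, 7, 3, 0, 7, -3]
reverse → [-3, 7, 0, 3, 7, 7]
append 4 → [-3, 7, 0, 3, 7, 7, 4]
pop(4) removes 7 → [-3, 7, 0, 3, 7, 4]
vals[0]+vals[0] = (-3)+(-3) = -6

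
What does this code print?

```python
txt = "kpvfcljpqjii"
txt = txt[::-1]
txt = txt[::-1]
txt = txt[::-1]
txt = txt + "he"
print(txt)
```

reverse → 'iijqpjlcfvpk'
reverse → 'kpvfcljpqjii'
reverse → 'iijqpjlcfvpk'
+ 'he' → 'iijqpjlcfvpkhe'

iijqpjlcfvpkhe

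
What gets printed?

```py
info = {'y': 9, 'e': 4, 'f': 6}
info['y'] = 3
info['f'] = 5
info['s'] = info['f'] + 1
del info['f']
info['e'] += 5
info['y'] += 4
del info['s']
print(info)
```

info['y'] = 3 → {'y': 3, 'e': 4, 'f': 6}
info['f'] = 5 → {'y': 3, 'e': 4, 'f': 5}
info['s'] = info['f']+1 = 6 → {'y': 3, 'e': 4, 'f': 5, 's': 6}
del 'f' → {'y': 3, 'e': 4, 's': 6}
info['e'] = 4+5 = 9 → {'y': 3, 'e': 9, 's': 6}
info['y'] = 3+4 = 7 → {'y': 7, 'e': 9, 's': 6}
del 's' → {'y': 7, 'e': 9}

{'y': 7, 'e': 9}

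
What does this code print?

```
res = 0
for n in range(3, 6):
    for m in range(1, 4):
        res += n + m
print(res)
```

54

n=3,m=1: res = 0+4 = 4
n=3,m=2: res = 4+5 = 9
n=3,m=3: res = 9+6 = 15
n=4,m=1: res = 15+5 = 20
n=4,m=2: res = 20+6 = 26
n=4,m=3: res = 26+7 = 33
n=5,m=1: res = 33+6 = 39
n=5,m=2: res = 39+7 = 46
n=5,m=3: res = 46+8 = 54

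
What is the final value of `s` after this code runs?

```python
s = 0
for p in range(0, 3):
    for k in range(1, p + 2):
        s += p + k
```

18

p=0,k=1: s = 0+1 = 1
p=1,k=1: s = 1+2 = 3
p=1,k=2: s = 3+3 = 6
p=2,k=1: s = 6+3 = 9
p=2,k=2: s = 9+4 = 13
p=2,k=3: s = 13+5 = 18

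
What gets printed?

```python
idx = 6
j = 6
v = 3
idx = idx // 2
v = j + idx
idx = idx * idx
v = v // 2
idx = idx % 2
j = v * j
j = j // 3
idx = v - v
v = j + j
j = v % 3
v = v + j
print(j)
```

idx = 6//2 = 3
v = 6+3 = 9
idx = 3*3 = 9
v = 9//2 = 4
idx = 9%2 = 1
j = 4*6 = 24
j = 24//3 = 8
idx = 4-4 = 0
v = 8+8 = 16
j = 16%3 = 1
v = 16+1 = 17

1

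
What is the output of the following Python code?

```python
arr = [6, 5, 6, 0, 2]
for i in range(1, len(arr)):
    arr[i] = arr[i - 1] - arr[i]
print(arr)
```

[6, 1, -5, -5, -7]

i=1: arr[1] = 6-5 = 1 → [6, 1, 6, 0, 2]
i=2: arr[2] = 1-6 = -5 → [6, 1, -5, 0, 2]
i=3: arr[3] = (-5)-0 = -5 → [6, 1, -5, -5, 2]
i=4: arr[4] = (-5)-2 = -7 → [6, 1, -5, -5, -7]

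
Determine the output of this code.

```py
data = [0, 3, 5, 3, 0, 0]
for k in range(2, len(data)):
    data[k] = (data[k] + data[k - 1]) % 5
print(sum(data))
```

k=2: data[2] = (5+3)%5 = 3 → [0, 3, 3, 3, 0, 0]
k=3: data[3] = (3+3)%5 = 1 → [0, 3, 3, 1, 0, 0]
k=4: data[4] = (0+1)%5 = 1 → [0, 3, 3, 1, 1, 0]
k=5: data[5] = (0+1)%5 = 1 → [0, 3, 3, 1, 1, 1]
sum = 9

9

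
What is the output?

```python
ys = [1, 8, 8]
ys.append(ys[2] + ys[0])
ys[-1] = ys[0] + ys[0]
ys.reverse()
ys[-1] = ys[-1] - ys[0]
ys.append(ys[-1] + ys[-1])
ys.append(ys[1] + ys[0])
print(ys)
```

[2, 8, 8, -1, -2, 10]

append ys[2]+ys[0] = 8+1 = 9 → [1, 8, 8, 9]
ys[-1] = ys[0]+ys[0] = 1+1 = 2 → [1, 8, 8, 2]
reverse → [2, 8, 8, 1]
ys[-1] = ys[-1]-ys[0] = 1-2 = -1 → [2, 8, 8, -1]
append ys[-1]+ys[-1] = (-1)+(-1) = -2 → [2, 8, 8, -1, -2]
append ys[1]+ys[0] = 8+2 = 10 → [2, 8, 8, -1, -2, 10]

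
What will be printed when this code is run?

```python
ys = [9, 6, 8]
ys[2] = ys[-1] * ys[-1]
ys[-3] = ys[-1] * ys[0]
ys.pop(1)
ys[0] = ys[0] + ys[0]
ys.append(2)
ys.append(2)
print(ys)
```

ys[2] = ys[-1]*ys[-1] = 8*8 = 64 → [9, 6, 64]
ys[-3] = ys[-1]*ys[0] = 64*9 = 576 → [576, 6, 64]
pop(1) removes 6 → [576, 64]
ys[0] = ys[0]+ys[0] = 576+576 = 1152 → [1152, 64]
append 2 → [1152, 64, 2]
append 2 → [1152, 64, 2, 2]

[1152, 64, 2, 2]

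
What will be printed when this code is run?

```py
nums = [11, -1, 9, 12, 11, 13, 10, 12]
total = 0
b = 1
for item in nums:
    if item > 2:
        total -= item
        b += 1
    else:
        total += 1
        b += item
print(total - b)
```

-84

item=11: >2, total = 0-11 = -11; b=2
item=-1: not >2, total = (-11)+1 = -10; b=1
item=9: >2, total = (-10)-9 = -19; b=2
item=12: >2, total = (-19)-12 = -31; b=3
item=11: >2, total = (-31)-11 = -42; b=4
item=13: >2, total = (-42)-13 = -55; b=5
item=10: >2, total = (-55)-10 = -65; b=6
item=12: >2, total = (-65)-12 = -77; b=7
total-b = (-77)-7 = -84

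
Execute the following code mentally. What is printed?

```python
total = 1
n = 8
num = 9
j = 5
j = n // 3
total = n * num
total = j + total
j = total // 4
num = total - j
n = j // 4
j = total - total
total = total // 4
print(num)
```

j = 8//3 = 2
total = 8*9 = 72
total = 2+72 = 74
j = 74//4 = 18
num = 74-18 = 56
n = 18//4 = 4
j = 74-74 = 0
total = 74//4 = 18

56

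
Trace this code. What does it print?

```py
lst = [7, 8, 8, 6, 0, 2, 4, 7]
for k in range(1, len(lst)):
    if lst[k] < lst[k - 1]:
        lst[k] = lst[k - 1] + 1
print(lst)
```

[7, 8, 8, 9, 10, 11, 12, 13]

k=1: 8>=7, unchanged → [7, 8, 8, 6, 0, 2, 4, 7]
k=2: 8>=8, unchanged → [7, 8, 8, 6, 0, 2, 4, 7]
k=3: 6<8, lst[3] = 8+1 = 9 → [7, 8, 8, 9, 0, 2, 4, 7]
k=4: 0<9, lst[4] = 9+1 = 10 → [7, 8, 8, 9, 10, 2, 4, 7]
k=5: 2<10, lst[5] = 10+1 = 11 → [7, 8, 8, 9, 10, 11, 4, 7]
k=6: 4<11, lst[6] = 11+1 = 12 → [7, 8, 8, 9, 10, 11, 12, 7]
k=7: 7<12, lst[7] = 12+1 = 13 → [7, 8, 8, 9, 10, 11, 12, 13]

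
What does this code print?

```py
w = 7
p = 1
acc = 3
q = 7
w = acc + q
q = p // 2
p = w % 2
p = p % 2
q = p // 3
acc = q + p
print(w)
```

10

w = 3+7 = 10
q = 1//2 = 0
p = 10%2 = 0
p = 0%2 = 0
q = 0//3 = 0
acc = 0+0 = 0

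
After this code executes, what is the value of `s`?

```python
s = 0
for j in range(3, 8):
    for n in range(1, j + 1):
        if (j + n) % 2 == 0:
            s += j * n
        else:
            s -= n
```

j=3,n=1: even sum, s = 0+3 = 3
j=3,n=2: odd sum, s = 3-2 = 1
j=3,n=3: even sum, s = 1+9 = 10
j=4,n=1: odd sum, s = 10-1 = 9
j=4,n=2: even sum, s = 9+8 = 17
j=4,n=3: odd sum, s = 17-3 = 14
j=4,n=4: even sum, s = 14+16 = 30
j=5,n=1: even sum, s = 30+5 = 35
j=5,n=2: odd sum, s = 35-2 = 33
j=5,n=3: even sum, s = 33+15 = 48
j=5,n=4: odd sum, s = 48-4 = 44
j=5,n=5: even sum, s = 44+25 = 69
j=6,n=1: odd sum, s = 69-1 = 68
j=6,n=2: even sum, s = 68+12 = 80
j=6,n=3: odd sum, s = 80-3 = 77
j=6,n=4: even sum, s = 77+24 = 101
j=6,n=5: odd sum, s = 101-5 = 96
j=6,n=6: even sum, s = 96+36 = 132
j=7,n=1: even sum, s = 132+7 = 139
j=7,n=2: odd sum, s = 139-2 = 137
j=7,n=3: even sum, s = 137+21 = 158
j=7,n=4: odd sum, s = 158-4 = 154
j=7,n=5: even sum, s = 154+35 = 189
j=7,n=6: odd sum, s = 189-6 = 183
j=7,n=7: even sum, s = 183+49 = 232

232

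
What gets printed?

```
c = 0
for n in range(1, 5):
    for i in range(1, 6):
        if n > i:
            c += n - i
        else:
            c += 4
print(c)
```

n=1,i=1: not 1>1, c = 0+4 = 4
n=1,i=2: not 1>2, c = 4+4 = 8
n=1,i=3: not 1>3, c = 8+4 = 12
n=1,i=4: not 1>4, c = 12+4 = 16
n=1,i=5: not 1>5, c = 16+4 = 20
n=2,i=1: 2>1, c = 20+1 = 21
n=2,i=2: not 2>2, c = 21+4 = 25
n=2,i=3: not 2>3, c = 25+4 = 29
n=2,i=4: not 2>4, c = 29+4 = 33
n=2,i=5: not 2>5, c = 33+4 = 37
n=3,i=1: 3>1, c = 37+2 = 39
n=3,i=2: 3>2, c = 39+1 = 40
n=3,i=3: not 3>3, c = 40+4 = 44
n=3,i=4: not 3>4, c = 44+4 = 48
n=3,i=5: not 3>5, c = 48+4 = 52
n=4,i=1: 4>1, c = 52+3 = 55
n=4,i=2: 4>2, c = 55+2 = 57
n=4,i=3: 4>3, c = 57+1 = 58
n=4,i=4: not 4>4, c = 58+4 = 62
n=4,i=5: not 4>5, c = 62+4 = 66

66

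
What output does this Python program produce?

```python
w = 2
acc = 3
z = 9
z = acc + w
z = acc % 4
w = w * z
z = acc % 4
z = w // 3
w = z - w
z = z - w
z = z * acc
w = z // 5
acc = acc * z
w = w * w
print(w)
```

9

z = 3+2 = 5
z = 3%4 = 3
w = 2*3 = 6
z = 3%4 = 3
z = 6//3 = 2
w = 2-6 = -4
z = 2-(-4) = 6
z = 6*3 = 18
w = 18//5 = 3
acc = 3*18 = 54
w = 3*3 = 9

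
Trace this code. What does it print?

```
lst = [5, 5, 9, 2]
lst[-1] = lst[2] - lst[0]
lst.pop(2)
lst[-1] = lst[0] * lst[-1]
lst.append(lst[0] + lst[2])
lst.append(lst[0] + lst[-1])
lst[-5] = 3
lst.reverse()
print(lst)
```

[30, 25, 20, 5, 3]

lst[-1] = lst[2]-lst[0] = 9-5 = 4 → [5, 5, 9, 4]
pop(2) removes 9 → [5, 5, 4]
lst[-1] = lst[0]*lst[-1] = 5*4 = 20 → [5, 5, 20]
append lst[0]+lst[2] = 5+20 = 25 → [5, 5, 20, 25]
append lst[0]+lst[-1] = 5+25 = 30 → [5, 5, 20, 25, 30]
lst[-5] = 3 → [3, 5, 20, 25, 30]
reverse → [30, 25, 20, 5, 3]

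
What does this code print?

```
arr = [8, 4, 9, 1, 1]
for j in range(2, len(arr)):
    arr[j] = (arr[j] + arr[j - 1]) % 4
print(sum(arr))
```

18

j=2: arr[2] = (9+4)%4 = 1 → [8, 4, 1, 1, 1]
j=3: arr[3] = (1+1)%4 = 2 → [8, 4, 1, 2, 1]
j=4: arr[4] = (1+2)%4 = 3 → [8, 4, 1, 2, 3]
sum = 18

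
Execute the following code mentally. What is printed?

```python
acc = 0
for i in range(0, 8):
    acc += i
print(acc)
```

i=0: acc = 0+0 = 0
i=1: acc = 0+1 = 1
i=2: acc = 1+2 = 3
i=3: acc = 3+3 = 6
i=4: acc = 6+4 = 10
i=5: acc = 10+5 = 15
i=6: acc = 15+6 = 21
i=7: acc = 21+7 = 28

28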